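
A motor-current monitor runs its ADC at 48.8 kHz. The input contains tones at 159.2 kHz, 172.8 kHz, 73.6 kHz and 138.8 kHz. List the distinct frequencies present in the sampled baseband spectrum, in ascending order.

fs/2 = 24.4 kHz.
159.2 kHz mod fs = 12.8 kHz.
12.8 kHz ≤ fs/2 = 24.4 kHz, appears at 12.8 kHz.
172.8 kHz mod fs = 26.4 kHz.
26.4 kHz > fs/2 = 24.4 kHz, folds to fs − 26.4 kHz = 22.4 kHz.
73.6 kHz mod fs = 24.8 kHz.
24.8 kHz > fs/2 = 24.4 kHz, folds to fs − 24.8 kHz = 24 kHz.
138.8 kHz mod fs = 41.2 kHz.
41.2 kHz > fs/2 = 24.4 kHz, folds to fs − 41.2 kHz = 7.6 kHz.
Distinct values: {7.6 kHz, 12.8 kHz, 22.4 kHz, 24 kHz}.

7.6 kHz, 12.8 kHz, 22.4 kHz, 24 kHz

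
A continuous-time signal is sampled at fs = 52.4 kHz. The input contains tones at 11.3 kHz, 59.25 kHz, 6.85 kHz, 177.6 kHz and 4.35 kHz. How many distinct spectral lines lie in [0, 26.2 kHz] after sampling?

4

fs/2 = 26.2 kHz.
11.3 kHz ≤ fs/2 = 26.2 kHz, passes unchanged.
59.25 kHz mod fs = 6.85 kHz.
6.85 kHz ≤ fs/2 = 26.2 kHz, appears at 6.85 kHz.
6.85 kHz ≤ fs/2 = 26.2 kHz, passes unchanged.
177.6 kHz mod fs = 20.4 kHz.
20.4 kHz ≤ fs/2 = 26.2 kHz, appears at 20.4 kHz.
4.35 kHz ≤ fs/2 = 26.2 kHz, passes unchanged.
Distinct values: {4.35 kHz, 6.85 kHz, 11.3 kHz, 20.4 kHz} → 4.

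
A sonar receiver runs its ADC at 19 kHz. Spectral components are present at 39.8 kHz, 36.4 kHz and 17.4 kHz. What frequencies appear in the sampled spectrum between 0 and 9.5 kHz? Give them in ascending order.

1.6 kHz, 1.8 kHz

fs/2 = 9.5 kHz.
39.8 kHz mod fs = 1.8 kHz.
1.8 kHz ≤ fs/2 = 9.5 kHz, appears at 1.8 kHz.
36.4 kHz mod fs = 17.4 kHz.
17.4 kHz > fs/2 = 9.5 kHz, folds to fs − 17.4 kHz = 1.6 kHz.
17.4 kHz > fs/2 = 9.5 kHz, folds to fs − 17.4 kHz = 1.6 kHz.
Distinct values: {1.6 kHz, 1.8 kHz}.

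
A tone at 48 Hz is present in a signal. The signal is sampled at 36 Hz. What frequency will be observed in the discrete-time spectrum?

48 Hz mod fs = 12 Hz.
12 Hz ≤ fs/2 = 18 Hz, appears at 12 Hz.

12 Hz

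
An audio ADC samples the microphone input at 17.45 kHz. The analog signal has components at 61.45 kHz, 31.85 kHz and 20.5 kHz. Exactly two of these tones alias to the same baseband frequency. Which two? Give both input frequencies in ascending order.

fs/2 = 8.725 kHz.
61.45 kHz mod fs = 9.1 kHz.
9.1 kHz > fs/2 = 8.725 kHz, folds to fs − 9.1 kHz = 8.35 kHz.
31.85 kHz mod fs = 14.4 kHz.
14.4 kHz > fs/2 = 8.725 kHz, folds to fs − 14.4 kHz = 3.05 kHz.
20.5 kHz mod fs = 3.05 kHz.
3.05 kHz ≤ fs/2 = 8.725 kHz, appears at 3.05 kHz.
20.5 kHz and 31.85 kHz both map to 3.05 kHz.

20.5 kHz, 31.85 kHz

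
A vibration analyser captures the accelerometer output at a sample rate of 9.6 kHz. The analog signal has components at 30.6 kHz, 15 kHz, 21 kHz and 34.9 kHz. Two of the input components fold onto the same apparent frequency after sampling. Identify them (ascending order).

fs/2 = 4.8 kHz.
30.6 kHz mod fs = 1.8 kHz.
1.8 kHz ≤ fs/2 = 4.8 kHz, appears at 1.8 kHz.
15 kHz mod fs = 5.4 kHz.
5.4 kHz > fs/2 = 4.8 kHz, folds to fs − 5.4 kHz = 4.2 kHz.
21 kHz mod fs = 1.8 kHz.
1.8 kHz ≤ fs/2 = 4.8 kHz, appears at 1.8 kHz.
34.9 kHz mod fs = 6.1 kHz.
6.1 kHz > fs/2 = 4.8 kHz, folds to fs − 6.1 kHz = 3.5 kHz.
21 kHz and 30.6 kHz both map to 1.8 kHz.

21 kHz, 30.6 kHz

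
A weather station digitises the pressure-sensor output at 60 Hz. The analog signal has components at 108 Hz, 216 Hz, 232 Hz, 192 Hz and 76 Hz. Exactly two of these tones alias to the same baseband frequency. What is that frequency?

fs/2 = 30 Hz.
108 Hz mod fs = 48 Hz.
48 Hz > fs/2 = 30 Hz, folds to fs − 48 Hz = 12 Hz.
216 Hz mod fs = 36 Hz.
36 Hz > fs/2 = 30 Hz, folds to fs − 36 Hz = 24 Hz.
232 Hz mod fs = 52 Hz.
52 Hz > fs/2 = 30 Hz, folds to fs − 52 Hz = 8 Hz.
192 Hz mod fs = 12 Hz.
12 Hz ≤ fs/2 = 30 Hz, appears at 12 Hz.
76 Hz mod fs = 16 Hz.
16 Hz ≤ fs/2 = 30 Hz, appears at 16 Hz.
108 Hz and 192 Hz both map to 12 Hz.

12 Hz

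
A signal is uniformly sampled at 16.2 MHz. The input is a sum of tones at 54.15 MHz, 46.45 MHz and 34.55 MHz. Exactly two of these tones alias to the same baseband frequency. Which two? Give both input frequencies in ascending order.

34.55 MHz, 46.45 MHz

fs/2 = 8.1 MHz.
54.15 MHz mod fs = 5.55 MHz.
5.55 MHz ≤ fs/2 = 8.1 MHz, appears at 5.55 MHz.
46.45 MHz mod fs = 14.05 MHz.
14.05 MHz > fs/2 = 8.1 MHz, folds to fs − 14.05 MHz = 2.15 MHz.
34.55 MHz mod fs = 2.15 MHz.
2.15 MHz ≤ fs/2 = 8.1 MHz, appears at 2.15 MHz.
34.55 MHz and 46.45 MHz both map to 2.15 MHz.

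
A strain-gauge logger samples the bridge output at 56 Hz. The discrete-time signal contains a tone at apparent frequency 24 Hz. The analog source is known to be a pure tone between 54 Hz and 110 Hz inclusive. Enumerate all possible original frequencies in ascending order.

80 Hz, 88 Hz

Frequencies that alias to 24 Hz are k·fs ± 24 Hz for integer k ≥ 0.
k=0: 24 Hz.
k=1: 32 Hz, 80 Hz.
k=2: 88 Hz, 136 Hz.
k=3: 144 Hz, 192 Hz.
Within [54 Hz, 110 Hz]: 80 Hz, 88 Hz.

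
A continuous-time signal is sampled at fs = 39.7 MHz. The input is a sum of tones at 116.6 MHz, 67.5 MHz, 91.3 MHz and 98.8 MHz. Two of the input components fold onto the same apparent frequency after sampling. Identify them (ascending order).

fs/2 = 19.85 MHz.
116.6 MHz mod fs = 37.2 MHz.
37.2 MHz > fs/2 = 19.85 MHz, folds to fs − 37.2 MHz = 2.5 MHz.
67.5 MHz mod fs = 27.8 MHz.
27.8 MHz > fs/2 = 19.85 MHz, folds to fs − 27.8 MHz = 11.9 MHz.
91.3 MHz mod fs = 11.9 MHz.
11.9 MHz ≤ fs/2 = 19.85 MHz, appears at 11.9 MHz.
98.8 MHz mod fs = 19.4 MHz.
19.4 MHz ≤ fs/2 = 19.85 MHz, appears at 19.4 MHz.
67.5 MHz and 91.3 MHz both map to 11.9 MHz.

67.5 MHz, 91.3 MHz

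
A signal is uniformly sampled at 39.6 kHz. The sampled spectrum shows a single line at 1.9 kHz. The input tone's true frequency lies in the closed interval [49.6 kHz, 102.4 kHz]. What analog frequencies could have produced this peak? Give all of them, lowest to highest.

77.3 kHz, 81.1 kHz

Frequencies that alias to 1.9 kHz are k·fs ± 1.9 kHz for integer k ≥ 0.
k=0: 1.9 kHz.
k=1: 37.7 kHz, 41.5 kHz.
k=2: 77.3 kHz, 81.1 kHz.
k=3: 116.9 kHz, 120.7 kHz.
Within [49.6 kHz, 102.4 kHz]: 77.3 kHz, 81.1 kHz.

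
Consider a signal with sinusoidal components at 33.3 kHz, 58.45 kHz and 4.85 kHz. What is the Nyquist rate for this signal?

Highest-frequency component: 58.45 kHz.
Nyquist rate = 2 × 58.45 kHz = 116.9 kHz.

116.9 kHz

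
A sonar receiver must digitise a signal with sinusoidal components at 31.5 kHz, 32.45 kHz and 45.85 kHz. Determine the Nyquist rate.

Highest-frequency component: 45.85 kHz.
Nyquist rate = 2 × 45.85 kHz = 91.7 kHz.

91.7 kHz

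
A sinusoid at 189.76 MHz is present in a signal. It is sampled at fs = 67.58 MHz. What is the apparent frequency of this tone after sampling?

189.76 MHz mod fs = 54.6 MHz.
54.6 MHz > fs/2 = 33.79 MHz, folds to fs − 54.6 MHz = 12.98 MHz.

12.98 MHz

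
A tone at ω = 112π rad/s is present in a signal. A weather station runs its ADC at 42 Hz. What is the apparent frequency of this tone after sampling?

14 Hz

ω = 112π rad/s → f = ω/(2π) = 56 Hz.
56 Hz mod fs = 14 Hz.
14 Hz ≤ fs/2 = 21 Hz, appears at 14 Hz.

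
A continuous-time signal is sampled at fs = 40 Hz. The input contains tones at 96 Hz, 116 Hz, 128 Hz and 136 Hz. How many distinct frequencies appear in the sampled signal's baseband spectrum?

3

fs/2 = 20 Hz.
96 Hz mod fs = 16 Hz.
16 Hz ≤ fs/2 = 20 Hz, appears at 16 Hz.
116 Hz mod fs = 36 Hz.
36 Hz > fs/2 = 20 Hz, folds to fs − 36 Hz = 4 Hz.
128 Hz mod fs = 8 Hz.
8 Hz ≤ fs/2 = 20 Hz, appears at 8 Hz.
136 Hz mod fs = 16 Hz.
16 Hz ≤ fs/2 = 20 Hz, appears at 16 Hz.
Distinct values: {4 Hz, 8 Hz, 16 Hz} → 3.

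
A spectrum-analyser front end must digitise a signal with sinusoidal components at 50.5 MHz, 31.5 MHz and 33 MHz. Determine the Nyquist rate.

101 MHz

Highest-frequency component: 50.5 MHz.
Nyquist rate = 2 × 50.5 MHz = 101 MHz.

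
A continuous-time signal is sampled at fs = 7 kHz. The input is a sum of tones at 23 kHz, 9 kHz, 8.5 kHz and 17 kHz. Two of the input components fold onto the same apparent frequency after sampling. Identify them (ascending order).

fs/2 = 3.5 kHz.
23 kHz mod fs = 2 kHz.
2 kHz ≤ fs/2 = 3.5 kHz, appears at 2 kHz.
9 kHz mod fs = 2 kHz.
2 kHz ≤ fs/2 = 3.5 kHz, appears at 2 kHz.
8.5 kHz mod fs = 1.5 kHz.
1.5 kHz ≤ fs/2 = 3.5 kHz, appears at 1.5 kHz.
17 kHz mod fs = 3 kHz.
3 kHz ≤ fs/2 = 3.5 kHz, appears at 3 kHz.
9 kHz and 23 kHz both map to 2 kHz.

9 kHz, 23 kHz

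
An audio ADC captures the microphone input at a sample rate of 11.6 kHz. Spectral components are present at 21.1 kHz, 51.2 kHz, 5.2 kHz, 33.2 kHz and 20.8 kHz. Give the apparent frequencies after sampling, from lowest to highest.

1.6 kHz, 2.1 kHz, 2.4 kHz, 4.8 kHz, 5.2 kHz

fs/2 = 5.8 kHz.
21.1 kHz mod fs = 9.5 kHz.
9.5 kHz > fs/2 = 5.8 kHz, folds to fs − 9.5 kHz = 2.1 kHz.
51.2 kHz mod fs = 4.8 kHz.
4.8 kHz ≤ fs/2 = 5.8 kHz, appears at 4.8 kHz.
5.2 kHz ≤ fs/2 = 5.8 kHz, passes unchanged.
33.2 kHz mod fs = 10 kHz.
10 kHz > fs/2 = 5.8 kHz, folds to fs − 10 kHz = 1.6 kHz.
20.8 kHz mod fs = 9.2 kHz.
9.2 kHz > fs/2 = 5.8 kHz, folds to fs − 9.2 kHz = 2.4 kHz.
Distinct values: {1.6 kHz, 2.1 kHz, 2.4 kHz, 4.8 kHz, 5.2 kHz}.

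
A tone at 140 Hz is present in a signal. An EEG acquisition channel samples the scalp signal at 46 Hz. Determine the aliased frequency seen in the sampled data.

140 Hz mod fs = 2 Hz.
2 Hz ≤ fs/2 = 23 Hz, appears at 2 Hz.

2 Hz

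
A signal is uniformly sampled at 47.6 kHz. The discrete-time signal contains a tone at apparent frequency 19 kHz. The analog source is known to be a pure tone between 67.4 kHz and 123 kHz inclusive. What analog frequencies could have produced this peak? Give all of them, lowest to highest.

76.2 kHz, 114.2 kHz

Frequencies that alias to 19 kHz are k·fs ± 19 kHz for integer k ≥ 0.
k=0: 19 kHz.
k=1: 28.6 kHz, 66.6 kHz.
k=2: 76.2 kHz, 114.2 kHz.
k=3: 123.8 kHz, 161.8 kHz.
Within [67.4 kHz, 123 kHz]: 76.2 kHz, 114.2 kHz.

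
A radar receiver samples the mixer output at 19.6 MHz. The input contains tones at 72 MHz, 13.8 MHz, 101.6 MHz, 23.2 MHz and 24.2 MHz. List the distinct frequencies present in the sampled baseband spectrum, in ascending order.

fs/2 = 9.8 MHz.
72 MHz mod fs = 13.2 MHz.
13.2 MHz > fs/2 = 9.8 MHz, folds to fs − 13.2 MHz = 6.4 MHz.
13.8 MHz > fs/2 = 9.8 MHz, folds to fs − 13.8 MHz = 5.8 MHz.
101.6 MHz mod fs = 3.6 MHz.
3.6 MHz ≤ fs/2 = 9.8 MHz, appears at 3.6 MHz.
23.2 MHz mod fs = 3.6 MHz.
3.6 MHz ≤ fs/2 = 9.8 MHz, appears at 3.6 MHz.
24.2 MHz mod fs = 4.6 MHz.
4.6 MHz ≤ fs/2 = 9.8 MHz, appears at 4.6 MHz.
Distinct values: {3.6 MHz, 4.6 MHz, 5.8 MHz, 6.4 MHz}.

3.6 MHz, 4.6 MHz, 5.8 MHz, 6.4 MHz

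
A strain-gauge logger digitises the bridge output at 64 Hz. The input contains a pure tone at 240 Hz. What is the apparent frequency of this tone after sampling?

16 Hz

240 Hz mod fs = 48 Hz.
48 Hz > fs/2 = 32 Hz, folds to fs − 48 Hz = 16 Hz.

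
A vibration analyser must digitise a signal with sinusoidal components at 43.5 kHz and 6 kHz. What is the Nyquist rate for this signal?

Highest-frequency component: 43.5 kHz.
Nyquist rate = 2 × 43.5 kHz = 87 kHz.

87 kHz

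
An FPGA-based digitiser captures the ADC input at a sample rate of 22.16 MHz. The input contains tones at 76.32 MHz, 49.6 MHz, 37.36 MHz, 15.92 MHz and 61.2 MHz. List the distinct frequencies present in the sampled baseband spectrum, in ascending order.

5.28 MHz, 6.24 MHz, 6.96 MHz, 9.84 MHz

fs/2 = 11.08 MHz.
76.32 MHz mod fs = 9.84 MHz.
9.84 MHz ≤ fs/2 = 11.08 MHz, appears at 9.84 MHz.
49.6 MHz mod fs = 5.28 MHz.
5.28 MHz ≤ fs/2 = 11.08 MHz, appears at 5.28 MHz.
37.36 MHz mod fs = 15.2 MHz.
15.2 MHz > fs/2 = 11.08 MHz, folds to fs − 15.2 MHz = 6.96 MHz.
15.92 MHz > fs/2 = 11.08 MHz, folds to fs − 15.92 MHz = 6.24 MHz.
61.2 MHz mod fs = 16.88 MHz.
16.88 MHz > fs/2 = 11.08 MHz, folds to fs − 16.88 MHz = 5.28 MHz.
Distinct values: {5.28 MHz, 6.24 MHz, 6.96 MHz, 9.84 MHz}.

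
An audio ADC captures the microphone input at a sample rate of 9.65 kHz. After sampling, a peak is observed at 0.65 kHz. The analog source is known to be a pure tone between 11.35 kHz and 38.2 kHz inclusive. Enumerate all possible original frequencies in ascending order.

18.65 kHz, 19.95 kHz, 28.3 kHz, 29.6 kHz, 37.95 kHz

Frequencies that alias to 0.65 kHz are k·fs ± 0.65 kHz for integer k ≥ 0.
k=0: 0.65 kHz.
k=1: 9 kHz, 10.3 kHz.
k=2: 18.65 kHz, 19.95 kHz.
k=3: 28.3 kHz, 29.6 kHz.
k=4: 37.95 kHz, 39.25 kHz.
k=5: 47.6 kHz, 48.9 kHz.
Within [11.35 kHz, 38.2 kHz]: 18.65 kHz, 19.95 kHz, 28.3 kHz, 29.6 kHz, 37.95 kHz.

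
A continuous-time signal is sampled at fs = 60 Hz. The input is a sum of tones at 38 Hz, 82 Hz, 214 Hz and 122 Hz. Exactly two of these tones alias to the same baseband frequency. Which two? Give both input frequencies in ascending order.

38 Hz, 82 Hz

fs/2 = 30 Hz.
38 Hz > fs/2 = 30 Hz, folds to fs − 38 Hz = 22 Hz.
82 Hz mod fs = 22 Hz.
22 Hz ≤ fs/2 = 30 Hz, appears at 22 Hz.
214 Hz mod fs = 34 Hz.
34 Hz > fs/2 = 30 Hz, folds to fs − 34 Hz = 26 Hz.
122 Hz mod fs = 2 Hz.
2 Hz ≤ fs/2 = 30 Hz, appears at 2 Hz.
38 Hz and 82 Hz both map to 22 Hz.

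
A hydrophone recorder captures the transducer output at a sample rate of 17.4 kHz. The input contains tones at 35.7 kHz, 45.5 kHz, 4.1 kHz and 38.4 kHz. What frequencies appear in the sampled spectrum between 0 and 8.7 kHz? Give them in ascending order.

fs/2 = 8.7 kHz.
35.7 kHz mod fs = 0.9 kHz.
0.9 kHz ≤ fs/2 = 8.7 kHz, appears at 0.9 kHz.
45.5 kHz mod fs = 10.7 kHz.
10.7 kHz > fs/2 = 8.7 kHz, folds to fs − 10.7 kHz = 6.7 kHz.
4.1 kHz ≤ fs/2 = 8.7 kHz, passes unchanged.
38.4 kHz mod fs = 3.6 kHz.
3.6 kHz ≤ fs/2 = 8.7 kHz, appears at 3.6 kHz.
Distinct values: {0.9 kHz, 3.6 kHz, 4.1 kHz, 6.7 kHz}.

0.9 kHz, 3.6 kHz, 4.1 kHz, 6.7 kHz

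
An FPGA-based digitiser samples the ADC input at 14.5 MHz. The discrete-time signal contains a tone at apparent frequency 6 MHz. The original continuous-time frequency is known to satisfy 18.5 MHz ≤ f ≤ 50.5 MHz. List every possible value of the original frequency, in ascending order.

Frequencies that alias to 6 MHz are k·fs ± 6 MHz for integer k ≥ 0.
k=0: 6 MHz.
k=1: 8.5 MHz, 20.5 MHz.
k=2: 23 MHz, 35 MHz.
k=3: 37.5 MHz, 49.5 MHz.
k=4: 52 MHz, 64 MHz.
Within [18.5 MHz, 50.5 MHz]: 20.5 MHz, 23 MHz, 35 MHz, 37.5 MHz, 49.5 MHz.

20.5 MHz, 23 MHz, 35 MHz, 37.5 MHz, 49.5 MHz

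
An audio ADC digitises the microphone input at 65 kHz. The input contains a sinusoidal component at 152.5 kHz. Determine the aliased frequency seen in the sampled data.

152.5 kHz mod fs = 22.5 kHz.
22.5 kHz ≤ fs/2 = 32.5 kHz, appears at 22.5 kHz.

22.5 kHz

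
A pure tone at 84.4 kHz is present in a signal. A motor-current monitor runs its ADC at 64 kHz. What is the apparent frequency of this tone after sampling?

84.4 kHz mod fs = 20.4 kHz.
20.4 kHz ≤ fs/2 = 32 kHz, appears at 20.4 kHz.

20.4 kHz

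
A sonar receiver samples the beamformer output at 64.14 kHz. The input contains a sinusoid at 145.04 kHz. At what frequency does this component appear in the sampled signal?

16.76 kHz

145.04 kHz mod fs = 16.76 kHz.
16.76 kHz ≤ fs/2 = 32.07 kHz, appears at 16.76 kHz.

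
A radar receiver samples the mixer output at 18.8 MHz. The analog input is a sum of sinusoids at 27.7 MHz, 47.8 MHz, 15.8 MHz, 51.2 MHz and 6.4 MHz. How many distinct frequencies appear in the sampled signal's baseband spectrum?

fs/2 = 9.4 MHz.
27.7 MHz mod fs = 8.9 MHz.
8.9 MHz ≤ fs/2 = 9.4 MHz, appears at 8.9 MHz.
47.8 MHz mod fs = 10.2 MHz.
10.2 MHz > fs/2 = 9.4 MHz, folds to fs − 10.2 MHz = 8.6 MHz.
15.8 MHz > fs/2 = 9.4 MHz, folds to fs − 15.8 MHz = 3 MHz.
51.2 MHz mod fs = 13.6 MHz.
13.6 MHz > fs/2 = 9.4 MHz, folds to fs − 13.6 MHz = 5.2 MHz.
6.4 MHz ≤ fs/2 = 9.4 MHz, passes unchanged.
Distinct values: {3 MHz, 5.2 MHz, 6.4 MHz, 8.6 MHz, 8.9 MHz} → 5.

5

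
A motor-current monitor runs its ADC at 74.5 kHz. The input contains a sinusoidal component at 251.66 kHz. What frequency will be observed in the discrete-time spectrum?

251.66 kHz mod fs = 28.16 kHz.
28.16 kHz ≤ fs/2 = 37.25 kHz, appears at 28.16 kHz.

28.16 kHz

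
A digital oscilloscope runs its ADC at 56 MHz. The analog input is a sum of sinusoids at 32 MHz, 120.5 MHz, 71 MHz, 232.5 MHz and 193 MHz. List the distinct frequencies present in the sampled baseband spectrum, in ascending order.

8.5 MHz, 15 MHz, 24 MHz, 25 MHz

fs/2 = 28 MHz.
32 MHz > fs/2 = 28 MHz, folds to fs − 32 MHz = 24 MHz.
120.5 MHz mod fs = 8.5 MHz.
8.5 MHz ≤ fs/2 = 28 MHz, appears at 8.5 MHz.
71 MHz mod fs = 15 MHz.
15 MHz ≤ fs/2 = 28 MHz, appears at 15 MHz.
232.5 MHz mod fs = 8.5 MHz.
8.5 MHz ≤ fs/2 = 28 MHz, appears at 8.5 MHz.
193 MHz mod fs = 25 MHz.
25 MHz ≤ fs/2 = 28 MHz, appears at 25 MHz.
Distinct values: {8.5 MHz, 15 MHz, 24 MHz, 25 MHz}.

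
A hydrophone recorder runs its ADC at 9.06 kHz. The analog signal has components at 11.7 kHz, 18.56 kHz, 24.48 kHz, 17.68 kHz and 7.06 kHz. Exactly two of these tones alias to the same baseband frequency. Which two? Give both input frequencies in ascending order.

17.68 kHz, 18.56 kHz

fs/2 = 4.53 kHz.
11.7 kHz mod fs = 2.64 kHz.
2.64 kHz ≤ fs/2 = 4.53 kHz, appears at 2.64 kHz.
18.56 kHz mod fs = 0.44 kHz.
0.44 kHz ≤ fs/2 = 4.53 kHz, appears at 0.44 kHz.
24.48 kHz mod fs = 6.36 kHz.
6.36 kHz > fs/2 = 4.53 kHz, folds to fs − 6.36 kHz = 2.7 kHz.
17.68 kHz mod fs = 8.62 kHz.
8.62 kHz > fs/2 = 4.53 kHz, folds to fs − 8.62 kHz = 0.44 kHz.
7.06 kHz > fs/2 = 4.53 kHz, folds to fs − 7.06 kHz = 2 kHz.
17.68 kHz and 18.56 kHz both map to 0.44 kHz.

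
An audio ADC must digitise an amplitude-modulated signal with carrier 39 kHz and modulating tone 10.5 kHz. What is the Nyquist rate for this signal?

99 kHz

AM sidebands sit at fc ± fm = 28.5 kHz and 49.5 kHz.
Highest-frequency component: 49.5 kHz.
Nyquist rate = 2 × 49.5 kHz = 99 kHz.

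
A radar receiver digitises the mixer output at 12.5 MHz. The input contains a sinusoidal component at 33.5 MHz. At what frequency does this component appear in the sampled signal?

33.5 MHz mod fs = 8.5 MHz.
8.5 MHz > fs/2 = 6.25 MHz, folds to fs − 8.5 MHz = 4 MHz.

4 MHz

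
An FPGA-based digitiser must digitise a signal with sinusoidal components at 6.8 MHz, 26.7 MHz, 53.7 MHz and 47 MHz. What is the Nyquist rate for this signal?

Highest-frequency component: 53.7 MHz.
Nyquist rate = 2 × 53.7 MHz = 107.4 MHz.

107.4 MHz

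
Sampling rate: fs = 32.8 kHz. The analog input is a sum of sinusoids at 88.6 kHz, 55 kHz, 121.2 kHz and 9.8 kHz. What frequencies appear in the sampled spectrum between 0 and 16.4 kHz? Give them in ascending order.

fs/2 = 16.4 kHz.
88.6 kHz mod fs = 23 kHz.
23 kHz > fs/2 = 16.4 kHz, folds to fs − 23 kHz = 9.8 kHz.
55 kHz mod fs = 22.2 kHz.
22.2 kHz > fs/2 = 16.4 kHz, folds to fs − 22.2 kHz = 10.6 kHz.
121.2 kHz mod fs = 22.8 kHz.
22.8 kHz > fs/2 = 16.4 kHz, folds to fs − 22.8 kHz = 10 kHz.
9.8 kHz ≤ fs/2 = 16.4 kHz, passes unchanged.
Distinct values: {9.8 kHz, 10 kHz, 10.6 kHz}.

9.8 kHz, 10 kHz, 10.6 kHz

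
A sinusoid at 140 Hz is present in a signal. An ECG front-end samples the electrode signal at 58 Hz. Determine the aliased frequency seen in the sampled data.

140 Hz mod fs = 24 Hz.
24 Hz ≤ fs/2 = 29 Hz, appears at 24 Hz.

24 Hz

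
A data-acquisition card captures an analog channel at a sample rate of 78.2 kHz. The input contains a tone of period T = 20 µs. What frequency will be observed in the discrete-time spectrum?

28.2 kHz

T = 20 µs → f = 1/T = 50 kHz.
50 kHz > fs/2 = 39.1 kHz, folds to fs − 50 kHz = 28.2 kHz.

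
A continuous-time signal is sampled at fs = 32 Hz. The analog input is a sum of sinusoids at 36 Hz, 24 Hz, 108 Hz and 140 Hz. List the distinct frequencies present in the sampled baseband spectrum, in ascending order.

fs/2 = 16 Hz.
36 Hz mod fs = 4 Hz.
4 Hz ≤ fs/2 = 16 Hz, appears at 4 Hz.
24 Hz > fs/2 = 16 Hz, folds to fs − 24 Hz = 8 Hz.
108 Hz mod fs = 12 Hz.
12 Hz ≤ fs/2 = 16 Hz, appears at 12 Hz.
140 Hz mod fs = 12 Hz.
12 Hz ≤ fs/2 = 16 Hz, appears at 12 Hz.
Distinct values: {4 Hz, 8 Hz, 12 Hz}.

4 Hz, 8 Hz, 12 Hz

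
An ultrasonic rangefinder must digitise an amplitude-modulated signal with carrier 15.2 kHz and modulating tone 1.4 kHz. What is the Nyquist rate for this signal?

AM sidebands sit at fc ± fm = 13.8 kHz and 16.6 kHz.
Highest-frequency component: 16.6 kHz.
Nyquist rate = 2 × 16.6 kHz = 33.2 kHz.

33.2 kHz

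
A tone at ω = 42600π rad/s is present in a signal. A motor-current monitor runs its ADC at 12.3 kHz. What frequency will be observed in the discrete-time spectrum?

3.3 kHz

ω = 42600π rad/s → f = ω/(2π) = 21300 Hz = 21.3 kHz.
21.3 kHz mod fs = 9 kHz.
9 kHz > fs/2 = 6.15 kHz, folds to fs − 9 kHz = 3.3 kHz.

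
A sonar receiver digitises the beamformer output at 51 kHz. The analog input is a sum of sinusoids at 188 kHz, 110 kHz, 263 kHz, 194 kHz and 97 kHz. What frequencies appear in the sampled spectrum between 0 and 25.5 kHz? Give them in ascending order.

5 kHz, 8 kHz, 10 kHz, 16 kHz

fs/2 = 25.5 kHz.
188 kHz mod fs = 35 kHz.
35 kHz > fs/2 = 25.5 kHz, folds to fs − 35 kHz = 16 kHz.
110 kHz mod fs = 8 kHz.
8 kHz ≤ fs/2 = 25.5 kHz, appears at 8 kHz.
263 kHz mod fs = 8 kHz.
8 kHz ≤ fs/2 = 25.5 kHz, appears at 8 kHz.
194 kHz mod fs = 41 kHz.
41 kHz > fs/2 = 25.5 kHz, folds to fs − 41 kHz = 10 kHz.
97 kHz mod fs = 46 kHz.
46 kHz > fs/2 = 25.5 kHz, folds to fs − 46 kHz = 5 kHz.
Distinct values: {5 kHz, 8 kHz, 10 kHz, 16 kHz}.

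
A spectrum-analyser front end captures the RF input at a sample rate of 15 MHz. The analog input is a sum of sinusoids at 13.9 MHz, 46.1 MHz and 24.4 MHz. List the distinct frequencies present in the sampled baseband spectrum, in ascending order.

fs/2 = 7.5 MHz.
13.9 MHz > fs/2 = 7.5 MHz, folds to fs − 13.9 MHz = 1.1 MHz.
46.1 MHz mod fs = 1.1 MHz.
1.1 MHz ≤ fs/2 = 7.5 MHz, appears at 1.1 MHz.
24.4 MHz mod fs = 9.4 MHz.
9.4 MHz > fs/2 = 7.5 MHz, folds to fs − 9.4 MHz = 5.6 MHz.
Distinct values: {1.1 MHz, 5.6 MHz}.

1.1 MHz, 5.6 MHz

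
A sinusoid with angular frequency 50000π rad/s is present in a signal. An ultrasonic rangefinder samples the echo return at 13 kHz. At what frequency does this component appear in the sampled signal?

1 kHz

ω = 50000π rad/s → f = ω/(2π) = 25000 Hz = 25 kHz.
25 kHz mod fs = 12 kHz.
12 kHz > fs/2 = 6.5 kHz, folds to fs − 12 kHz = 1 kHz.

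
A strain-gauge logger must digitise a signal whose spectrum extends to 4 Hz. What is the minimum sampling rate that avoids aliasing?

8 Hz

Nyquist rate = 2 × 4 Hz = 8 Hz.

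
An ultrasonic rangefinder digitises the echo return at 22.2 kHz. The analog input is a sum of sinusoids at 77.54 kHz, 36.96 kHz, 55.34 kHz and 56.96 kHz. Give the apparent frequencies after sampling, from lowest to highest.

fs/2 = 11.1 kHz.
77.54 kHz mod fs = 10.94 kHz.
10.94 kHz ≤ fs/2 = 11.1 kHz, appears at 10.94 kHz.
36.96 kHz mod fs = 14.76 kHz.
14.76 kHz > fs/2 = 11.1 kHz, folds to fs − 14.76 kHz = 7.44 kHz.
55.34 kHz mod fs = 10.94 kHz.
10.94 kHz ≤ fs/2 = 11.1 kHz, appears at 10.94 kHz.
56.96 kHz mod fs = 12.56 kHz.
12.56 kHz > fs/2 = 11.1 kHz, folds to fs − 12.56 kHz = 9.64 kHz.
Distinct values: {7.44 kHz, 9.64 kHz, 10.94 kHz}.

7.44 kHz, 9.64 kHz, 10.94 kHz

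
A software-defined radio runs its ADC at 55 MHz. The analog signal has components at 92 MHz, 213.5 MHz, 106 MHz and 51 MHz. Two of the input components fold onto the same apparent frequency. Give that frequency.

4 MHz

fs/2 = 27.5 MHz.
92 MHz mod fs = 37 MHz.
37 MHz > fs/2 = 27.5 MHz, folds to fs − 37 MHz = 18 MHz.
213.5 MHz mod fs = 48.5 MHz.
48.5 MHz > fs/2 = 27.5 MHz, folds to fs − 48.5 MHz = 6.5 MHz.
106 MHz mod fs = 51 MHz.
51 MHz > fs/2 = 27.5 MHz, folds to fs − 51 MHz = 4 MHz.
51 MHz > fs/2 = 27.5 MHz, folds to fs − 51 MHz = 4 MHz.
51 MHz and 106 MHz both map to 4 MHz.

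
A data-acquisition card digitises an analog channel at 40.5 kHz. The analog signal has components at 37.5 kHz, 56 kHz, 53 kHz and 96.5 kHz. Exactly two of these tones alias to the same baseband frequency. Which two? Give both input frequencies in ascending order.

fs/2 = 20.25 kHz.
37.5 kHz > fs/2 = 20.25 kHz, folds to fs − 37.5 kHz = 3 kHz.
56 kHz mod fs = 15.5 kHz.
15.5 kHz ≤ fs/2 = 20.25 kHz, appears at 15.5 kHz.
53 kHz mod fs = 12.5 kHz.
12.5 kHz ≤ fs/2 = 20.25 kHz, appears at 12.5 kHz.
96.5 kHz mod fs = 15.5 kHz.
15.5 kHz ≤ fs/2 = 20.25 kHz, appears at 15.5 kHz.
56 kHz and 96.5 kHz both map to 15.5 kHz.

56 kHz, 96.5 kHz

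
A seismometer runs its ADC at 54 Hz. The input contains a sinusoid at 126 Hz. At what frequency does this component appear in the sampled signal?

18 Hz

126 Hz mod fs = 18 Hz.
18 Hz ≤ fs/2 = 27 Hz, appears at 18 Hz.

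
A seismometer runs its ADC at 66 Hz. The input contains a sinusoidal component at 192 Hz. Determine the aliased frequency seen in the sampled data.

6 Hz

192 Hz mod fs = 60 Hz.
60 Hz > fs/2 = 33 Hz, folds to fs − 60 Hz = 6 Hz.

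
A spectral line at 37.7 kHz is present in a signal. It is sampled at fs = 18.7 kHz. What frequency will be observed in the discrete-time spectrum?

37.7 kHz mod fs = 0.3 kHz.
0.3 kHz ≤ fs/2 = 9.35 kHz, appears at 0.3 kHz.

0.3 kHz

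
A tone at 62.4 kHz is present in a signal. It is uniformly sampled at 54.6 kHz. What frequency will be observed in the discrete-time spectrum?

62.4 kHz mod fs = 7.8 kHz.
7.8 kHz ≤ fs/2 = 27.3 kHz, appears at 7.8 kHz.

7.8 kHz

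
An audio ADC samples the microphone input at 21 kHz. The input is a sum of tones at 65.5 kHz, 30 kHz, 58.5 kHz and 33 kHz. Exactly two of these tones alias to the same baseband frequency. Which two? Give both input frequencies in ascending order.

30 kHz, 33 kHz

fs/2 = 10.5 kHz.
65.5 kHz mod fs = 2.5 kHz.
2.5 kHz ≤ fs/2 = 10.5 kHz, appears at 2.5 kHz.
30 kHz mod fs = 9 kHz.
9 kHz ≤ fs/2 = 10.5 kHz, appears at 9 kHz.
58.5 kHz mod fs = 16.5 kHz.
16.5 kHz > fs/2 = 10.5 kHz, folds to fs − 16.5 kHz = 4.5 kHz.
33 kHz mod fs = 12 kHz.
12 kHz > fs/2 = 10.5 kHz, folds to fs − 12 kHz = 9 kHz.
30 kHz and 33 kHz both map to 9 kHz.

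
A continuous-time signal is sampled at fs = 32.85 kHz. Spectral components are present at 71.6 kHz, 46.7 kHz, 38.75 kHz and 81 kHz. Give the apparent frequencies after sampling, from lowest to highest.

5.9 kHz, 13.85 kHz, 15.3 kHz

fs/2 = 16.425 kHz.
71.6 kHz mod fs = 5.9 kHz.
5.9 kHz ≤ fs/2 = 16.425 kHz, appears at 5.9 kHz.
46.7 kHz mod fs = 13.85 kHz.
13.85 kHz ≤ fs/2 = 16.425 kHz, appears at 13.85 kHz.
38.75 kHz mod fs = 5.9 kHz.
5.9 kHz ≤ fs/2 = 16.425 kHz, appears at 5.9 kHz.
81 kHz mod fs = 15.3 kHz.
15.3 kHz ≤ fs/2 = 16.425 kHz, appears at 15.3 kHz.
Distinct values: {5.9 kHz, 13.85 kHz, 15.3 kHz}.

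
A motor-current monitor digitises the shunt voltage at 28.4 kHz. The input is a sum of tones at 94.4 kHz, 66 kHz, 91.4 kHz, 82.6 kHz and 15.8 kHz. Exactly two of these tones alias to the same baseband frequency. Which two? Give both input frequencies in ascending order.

66 kHz, 94.4 kHz

fs/2 = 14.2 kHz.
94.4 kHz mod fs = 9.2 kHz.
9.2 kHz ≤ fs/2 = 14.2 kHz, appears at 9.2 kHz.
66 kHz mod fs = 9.2 kHz.
9.2 kHz ≤ fs/2 = 14.2 kHz, appears at 9.2 kHz.
91.4 kHz mod fs = 6.2 kHz.
6.2 kHz ≤ fs/2 = 14.2 kHz, appears at 6.2 kHz.
82.6 kHz mod fs = 25.8 kHz.
25.8 kHz > fs/2 = 14.2 kHz, folds to fs − 25.8 kHz = 2.6 kHz.
15.8 kHz > fs/2 = 14.2 kHz, folds to fs − 15.8 kHz = 12.6 kHz.
66 kHz and 94.4 kHz both map to 9.2 kHz.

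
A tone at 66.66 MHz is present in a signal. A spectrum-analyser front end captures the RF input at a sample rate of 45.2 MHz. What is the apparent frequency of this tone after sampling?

66.66 MHz mod fs = 21.46 MHz.
21.46 MHz ≤ fs/2 = 22.6 MHz, appears at 21.46 MHz.

21.46 MHz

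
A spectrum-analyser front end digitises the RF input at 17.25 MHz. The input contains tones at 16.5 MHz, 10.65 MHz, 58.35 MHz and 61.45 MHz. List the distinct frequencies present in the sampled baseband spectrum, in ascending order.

0.75 MHz, 6.6 MHz, 7.55 MHz

fs/2 = 8.625 MHz.
16.5 MHz > fs/2 = 8.625 MHz, folds to fs − 16.5 MHz = 0.75 MHz.
10.65 MHz > fs/2 = 8.625 MHz, folds to fs − 10.65 MHz = 6.6 MHz.
58.35 MHz mod fs = 6.6 MHz.
6.6 MHz ≤ fs/2 = 8.625 MHz, appears at 6.6 MHz.
61.45 MHz mod fs = 9.7 MHz.
9.7 MHz > fs/2 = 8.625 MHz, folds to fs − 9.7 MHz = 7.55 MHz.
Distinct values: {0.75 MHz, 6.6 MHz, 7.55 MHz}.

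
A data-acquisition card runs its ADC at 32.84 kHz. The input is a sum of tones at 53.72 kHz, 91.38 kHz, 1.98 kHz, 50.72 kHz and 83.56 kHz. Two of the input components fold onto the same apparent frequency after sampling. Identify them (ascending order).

fs/2 = 16.42 kHz.
53.72 kHz mod fs = 20.88 kHz.
20.88 kHz > fs/2 = 16.42 kHz, folds to fs − 20.88 kHz = 11.96 kHz.
91.38 kHz mod fs = 25.7 kHz.
25.7 kHz > fs/2 = 16.42 kHz, folds to fs − 25.7 kHz = 7.14 kHz.
1.98 kHz ≤ fs/2 = 16.42 kHz, passes unchanged.
50.72 kHz mod fs = 17.88 kHz.
17.88 kHz > fs/2 = 16.42 kHz, folds to fs − 17.88 kHz = 14.96 kHz.
83.56 kHz mod fs = 17.88 kHz.
17.88 kHz > fs/2 = 16.42 kHz, folds to fs − 17.88 kHz = 14.96 kHz.
50.72 kHz and 83.56 kHz both map to 14.96 kHz.

50.72 kHz, 83.56 kHz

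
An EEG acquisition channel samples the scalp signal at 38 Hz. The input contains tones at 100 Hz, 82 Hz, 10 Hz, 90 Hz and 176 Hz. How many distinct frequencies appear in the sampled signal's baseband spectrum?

3

fs/2 = 19 Hz.
100 Hz mod fs = 24 Hz.
24 Hz > fs/2 = 19 Hz, folds to fs − 24 Hz = 14 Hz.
82 Hz mod fs = 6 Hz.
6 Hz ≤ fs/2 = 19 Hz, appears at 6 Hz.
10 Hz ≤ fs/2 = 19 Hz, passes unchanged.
90 Hz mod fs = 14 Hz.
14 Hz ≤ fs/2 = 19 Hz, appears at 14 Hz.
176 Hz mod fs = 24 Hz.
24 Hz > fs/2 = 19 Hz, folds to fs − 24 Hz = 14 Hz.
Distinct values: {6 Hz, 10 Hz, 14 Hz} → 3.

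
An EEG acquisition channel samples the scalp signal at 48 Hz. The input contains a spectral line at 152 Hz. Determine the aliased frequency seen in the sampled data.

152 Hz mod fs = 8 Hz.
8 Hz ≤ fs/2 = 24 Hz, appears at 8 Hz.

8 Hz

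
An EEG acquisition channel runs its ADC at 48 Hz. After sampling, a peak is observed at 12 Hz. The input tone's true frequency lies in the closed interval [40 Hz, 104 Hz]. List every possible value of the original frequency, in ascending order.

60 Hz, 84 Hz

Frequencies that alias to 12 Hz are k·fs ± 12 Hz for integer k ≥ 0.
k=0: 12 Hz.
k=1: 36 Hz, 60 Hz.
k=2: 84 Hz, 108 Hz.
k=3: 132 Hz, 156 Hz.
Within [40 Hz, 104 Hz]: 60 Hz, 84 Hz.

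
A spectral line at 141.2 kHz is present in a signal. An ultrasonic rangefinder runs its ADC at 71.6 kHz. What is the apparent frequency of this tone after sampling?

141.2 kHz mod fs = 69.6 kHz.
69.6 kHz > fs/2 = 35.8 kHz, folds to fs − 69.6 kHz = 2 kHz.

2 kHz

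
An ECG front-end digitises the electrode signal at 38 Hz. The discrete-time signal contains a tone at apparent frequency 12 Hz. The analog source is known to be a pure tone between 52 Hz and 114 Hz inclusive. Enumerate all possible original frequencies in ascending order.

Frequencies that alias to 12 Hz are k·fs ± 12 Hz for integer k ≥ 0.
k=0: 12 Hz.
k=1: 26 Hz, 50 Hz.
k=2: 64 Hz, 88 Hz.
k=3: 102 Hz, 126 Hz.
k=4: 140 Hz, 164 Hz.
Within [52 Hz, 114 Hz]: 64 Hz, 88 Hz, 102 Hz.

64 Hz, 88 Hz, 102 Hz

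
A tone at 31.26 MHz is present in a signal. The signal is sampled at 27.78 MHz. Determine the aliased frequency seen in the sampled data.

31.26 MHz mod fs = 3.48 MHz.
3.48 MHz ≤ fs/2 = 13.89 MHz, appears at 3.48 MHz.

3.48 MHz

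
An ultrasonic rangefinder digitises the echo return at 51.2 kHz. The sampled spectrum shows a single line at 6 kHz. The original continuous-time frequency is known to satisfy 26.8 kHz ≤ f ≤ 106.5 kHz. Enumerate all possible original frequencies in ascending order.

Frequencies that alias to 6 kHz are k·fs ± 6 kHz for integer k ≥ 0.
k=0: 6 kHz.
k=1: 45.2 kHz, 57.2 kHz.
k=2: 96.4 kHz, 108.4 kHz.
k=3: 147.6 kHz, 159.6 kHz.
Within [26.8 kHz, 106.5 kHz]: 45.2 kHz, 57.2 kHz, 96.4 kHz.

45.2 kHz, 57.2 kHz, 96.4 kHz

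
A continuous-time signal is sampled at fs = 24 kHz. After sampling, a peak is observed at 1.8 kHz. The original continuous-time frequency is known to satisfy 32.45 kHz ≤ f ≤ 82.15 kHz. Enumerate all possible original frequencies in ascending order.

Frequencies that alias to 1.8 kHz are k·fs ± 1.8 kHz for integer k ≥ 0.
k=0: 1.8 kHz.
k=1: 22.2 kHz, 25.8 kHz.
k=2: 46.2 kHz, 49.8 kHz.
k=3: 70.2 kHz, 73.8 kHz.
k=4: 94.2 kHz, 97.8 kHz.
Within [32.45 kHz, 82.15 kHz]: 46.2 kHz, 49.8 kHz, 70.2 kHz, 73.8 kHz.

46.2 kHz, 49.8 kHz, 70.2 kHz, 73.8 kHz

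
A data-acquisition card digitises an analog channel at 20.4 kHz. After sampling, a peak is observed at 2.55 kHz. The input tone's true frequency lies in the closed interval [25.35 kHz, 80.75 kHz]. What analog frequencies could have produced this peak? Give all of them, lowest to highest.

Frequencies that alias to 2.55 kHz are k·fs ± 2.55 kHz for integer k ≥ 0.
k=0: 2.55 kHz.
k=1: 17.85 kHz, 22.95 kHz.
k=2: 38.25 kHz, 43.35 kHz.
k=3: 58.65 kHz, 63.75 kHz.
k=4: 79.05 kHz, 84.15 kHz.
k=5: 99.45 kHz, 104.55 kHz.
Within [25.35 kHz, 80.75 kHz]: 38.25 kHz, 43.35 kHz, 58.65 kHz, 63.75 kHz, 79.05 kHz.

38.25 kHz, 43.35 kHz, 58.65 kHz, 63.75 kHz, 79.05 kHz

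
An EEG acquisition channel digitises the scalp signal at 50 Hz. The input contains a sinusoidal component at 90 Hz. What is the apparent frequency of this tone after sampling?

90 Hz mod fs = 40 Hz.
40 Hz > fs/2 = 25 Hz, folds to fs − 40 Hz = 10 Hz.

10 Hz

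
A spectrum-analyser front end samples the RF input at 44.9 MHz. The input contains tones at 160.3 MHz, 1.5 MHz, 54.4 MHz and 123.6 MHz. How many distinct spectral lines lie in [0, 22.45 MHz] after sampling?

fs/2 = 22.45 MHz.
160.3 MHz mod fs = 25.6 MHz.
25.6 MHz > fs/2 = 22.45 MHz, folds to fs − 25.6 MHz = 19.3 MHz.
1.5 MHz ≤ fs/2 = 22.45 MHz, passes unchanged.
54.4 MHz mod fs = 9.5 MHz.
9.5 MHz ≤ fs/2 = 22.45 MHz, appears at 9.5 MHz.
123.6 MHz mod fs = 33.8 MHz.
33.8 MHz > fs/2 = 22.45 MHz, folds to fs − 33.8 MHz = 11.1 MHz.
Distinct values: {1.5 MHz, 9.5 MHz, 11.1 MHz, 19.3 MHz} → 4.

4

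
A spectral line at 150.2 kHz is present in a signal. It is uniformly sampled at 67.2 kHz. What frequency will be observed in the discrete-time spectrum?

150.2 kHz mod fs = 15.8 kHz.
15.8 kHz ≤ fs/2 = 33.6 kHz, appears at 15.8 kHz.

15.8 kHz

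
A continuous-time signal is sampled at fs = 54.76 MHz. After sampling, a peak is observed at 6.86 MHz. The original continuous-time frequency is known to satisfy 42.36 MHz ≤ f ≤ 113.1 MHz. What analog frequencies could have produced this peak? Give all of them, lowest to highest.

Frequencies that alias to 6.86 MHz are k·fs ± 6.86 MHz for integer k ≥ 0.
k=0: 6.86 MHz.
k=1: 47.9 MHz, 61.62 MHz.
k=2: 102.66 MHz, 116.38 MHz.
k=3: 157.42 MHz, 171.14 MHz.
Within [42.36 MHz, 113.1 MHz]: 47.9 MHz, 61.62 MHz, 102.66 MHz.

47.9 MHz, 61.62 MHz, 102.66 MHz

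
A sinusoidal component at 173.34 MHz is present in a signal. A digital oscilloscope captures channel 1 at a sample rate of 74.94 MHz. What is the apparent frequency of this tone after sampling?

173.34 MHz mod fs = 23.46 MHz.
23.46 MHz ≤ fs/2 = 37.47 MHz, appears at 23.46 MHz.

23.46 MHz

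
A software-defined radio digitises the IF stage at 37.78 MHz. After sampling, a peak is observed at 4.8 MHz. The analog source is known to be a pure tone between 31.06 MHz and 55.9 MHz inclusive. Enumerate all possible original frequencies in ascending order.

Frequencies that alias to 4.8 MHz are k·fs ± 4.8 MHz for integer k ≥ 0.
k=0: 4.8 MHz.
k=1: 32.98 MHz, 42.58 MHz.
k=2: 70.76 MHz, 80.36 MHz.
Within [31.06 MHz, 55.9 MHz]: 32.98 MHz, 42.58 MHz.

32.98 MHz, 42.58 MHz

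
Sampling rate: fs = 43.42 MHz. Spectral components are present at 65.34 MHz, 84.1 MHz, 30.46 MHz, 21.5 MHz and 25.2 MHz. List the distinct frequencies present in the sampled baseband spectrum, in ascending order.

fs/2 = 21.71 MHz.
65.34 MHz mod fs = 21.92 MHz.
21.92 MHz > fs/2 = 21.71 MHz, folds to fs − 21.92 MHz = 21.5 MHz.
84.1 MHz mod fs = 40.68 MHz.
40.68 MHz > fs/2 = 21.71 MHz, folds to fs − 40.68 MHz = 2.74 MHz.
30.46 MHz > fs/2 = 21.71 MHz, folds to fs − 30.46 MHz = 12.96 MHz.
21.5 MHz ≤ fs/2 = 21.71 MHz, passes unchanged.
25.2 MHz > fs/2 = 21.71 MHz, folds to fs − 25.2 MHz = 18.22 MHz.
Distinct values: {2.74 MHz, 12.96 MHz, 18.22 MHz, 21.5 MHz}.

2.74 MHz, 12.96 MHz, 18.22 MHz, 21.5 MHz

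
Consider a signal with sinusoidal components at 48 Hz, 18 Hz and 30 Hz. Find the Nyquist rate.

96 Hz

Highest-frequency component: 48 Hz.
Nyquist rate = 2 × 48 Hz = 96 Hz.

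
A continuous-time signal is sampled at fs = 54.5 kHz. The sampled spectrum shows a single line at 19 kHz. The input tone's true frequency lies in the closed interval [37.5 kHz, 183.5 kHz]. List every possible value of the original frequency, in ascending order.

Frequencies that alias to 19 kHz are k·fs ± 19 kHz for integer k ≥ 0.
k=0: 19 kHz.
k=1: 35.5 kHz, 73.5 kHz.
k=2: 90 kHz, 128 kHz.
k=3: 144.5 kHz, 182.5 kHz.
k=4: 199 kHz, 237 kHz.
Within [37.5 kHz, 183.5 kHz]: 73.5 kHz, 90 kHz, 128 kHz, 144.5 kHz, 182.5 kHz.

73.5 kHz, 90 kHz, 128 kHz, 144.5 kHz, 182.5 kHz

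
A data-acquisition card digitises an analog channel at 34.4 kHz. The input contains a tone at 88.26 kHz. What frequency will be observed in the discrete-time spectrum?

14.94 kHz

88.26 kHz mod fs = 19.46 kHz.
19.46 kHz > fs/2 = 17.2 kHz, folds to fs − 19.46 kHz = 14.94 kHz.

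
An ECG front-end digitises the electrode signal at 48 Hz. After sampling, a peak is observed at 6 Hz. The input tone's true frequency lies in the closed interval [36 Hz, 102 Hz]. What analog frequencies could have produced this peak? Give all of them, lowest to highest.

42 Hz, 54 Hz, 90 Hz, 102 Hz

Frequencies that alias to 6 Hz are k·fs ± 6 Hz for integer k ≥ 0.
k=0: 6 Hz.
k=1: 42 Hz, 54 Hz.
k=2: 90 Hz, 102 Hz.
k=3: 138 Hz, 150 Hz.
Within [36 Hz, 102 Hz]: 42 Hz, 54 Hz, 90 Hz, 102 Hz.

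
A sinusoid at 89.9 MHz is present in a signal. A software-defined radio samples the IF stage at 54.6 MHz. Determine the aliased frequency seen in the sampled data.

19.3 MHz

89.9 MHz mod fs = 35.3 MHz.
35.3 MHz > fs/2 = 27.3 MHz, folds to fs − 35.3 MHz = 19.3 MHz.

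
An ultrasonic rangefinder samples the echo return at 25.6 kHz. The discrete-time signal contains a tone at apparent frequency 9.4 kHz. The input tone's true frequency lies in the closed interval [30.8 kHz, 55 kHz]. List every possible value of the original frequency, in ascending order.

Frequencies that alias to 9.4 kHz are k·fs ± 9.4 kHz for integer k ≥ 0.
k=0: 9.4 kHz.
k=1: 16.2 kHz, 35 kHz.
k=2: 41.8 kHz, 60.6 kHz.
k=3: 67.4 kHz, 86.2 kHz.
Within [30.8 kHz, 55 kHz]: 35 kHz, 41.8 kHz.

35 kHz, 41.8 kHz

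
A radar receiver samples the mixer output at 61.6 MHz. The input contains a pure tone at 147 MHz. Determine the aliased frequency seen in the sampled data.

147 MHz mod fs = 23.8 MHz.
23.8 MHz ≤ fs/2 = 30.8 MHz, appears at 23.8 MHz.

23.8 MHz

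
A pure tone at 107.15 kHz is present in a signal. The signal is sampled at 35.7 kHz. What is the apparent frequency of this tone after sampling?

107.15 kHz mod fs = 0.05 kHz.
0.05 kHz ≤ fs/2 = 17.85 kHz, appears at 0.05 kHz.

0.05 kHz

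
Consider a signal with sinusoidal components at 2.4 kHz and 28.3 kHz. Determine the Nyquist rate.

56.6 kHz

Highest-frequency component: 28.3 kHz.
Nyquist rate = 2 × 28.3 kHz = 56.6 kHz.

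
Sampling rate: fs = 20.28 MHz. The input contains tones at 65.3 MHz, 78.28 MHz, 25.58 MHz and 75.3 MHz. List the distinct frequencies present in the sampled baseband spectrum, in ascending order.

2.84 MHz, 4.46 MHz, 5.3 MHz, 5.82 MHz

fs/2 = 10.14 MHz.
65.3 MHz mod fs = 4.46 MHz.
4.46 MHz ≤ fs/2 = 10.14 MHz, appears at 4.46 MHz.
78.28 MHz mod fs = 17.44 MHz.
17.44 MHz > fs/2 = 10.14 MHz, folds to fs − 17.44 MHz = 2.84 MHz.
25.58 MHz mod fs = 5.3 MHz.
5.3 MHz ≤ fs/2 = 10.14 MHz, appears at 5.3 MHz.
75.3 MHz mod fs = 14.46 MHz.
14.46 MHz > fs/2 = 10.14 MHz, folds to fs − 14.46 MHz = 5.82 MHz.
Distinct values: {2.84 MHz, 4.46 MHz, 5.3 MHz, 5.82 MHz}.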